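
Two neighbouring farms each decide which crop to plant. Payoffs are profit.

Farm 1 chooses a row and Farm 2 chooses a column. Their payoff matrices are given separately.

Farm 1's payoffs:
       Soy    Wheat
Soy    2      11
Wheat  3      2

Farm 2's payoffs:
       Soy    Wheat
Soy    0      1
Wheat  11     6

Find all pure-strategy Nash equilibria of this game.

Mark each player's best response to every combination of opponents' strategies; a profile where every player is best-responding is a pure Nash equilibrium.
Farm 1 against Soy: payoffs 2, 3 → best response Wheat.
Farm 1 against Wheat: payoffs 11, 2 → best response Soy.
Farm 2 against Soy: payoffs 0, 1 → best response Wheat.
Farm 2 against Wheat: payoffs 11, 6 → best response Soy.
Mutual best responses: (Soy, Wheat); (Wheat, Soy).

(Soy, Wheat); (Wheat, Soy)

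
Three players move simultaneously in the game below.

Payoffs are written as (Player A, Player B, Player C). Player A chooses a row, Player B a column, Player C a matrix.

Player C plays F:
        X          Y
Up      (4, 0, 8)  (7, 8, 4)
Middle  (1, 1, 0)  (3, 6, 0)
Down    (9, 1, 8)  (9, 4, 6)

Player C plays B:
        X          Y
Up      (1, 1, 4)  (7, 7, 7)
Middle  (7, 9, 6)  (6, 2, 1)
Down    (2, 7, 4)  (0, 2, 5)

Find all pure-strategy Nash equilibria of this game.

(Up, Y, B), (Middle, X, B), (Down, Y, F)

Player A against (X, F): payoffs 4, 1, 9 → best response Down.
Player A against (X, B): payoffs 1, 7, 2 → best response Middle.
Player A against (Y, F): payoffs 7, 3, 9 → best response Down.
Player A against (Y, B): payoffs 7, 6, 0 → best response Up.
Player B against (Up, F): payoffs 0, 8 → best response Y.
Player B against (Up, B): payoffs 1, 7 → best response Y.
Player B against (Middle, F): payoffs 1, 6 → best response Y.
Player B against (Middle, B): payoffs 9, 2 → best response X.
Player B against (Down, F): payoffs 1, 4 → best response Y.
Player B against (Down, B): payoffs 7, 2 → best response X.
Player C against (Up, X): payoffs 8, 4 → best response F.
Player C against (Up, Y): payoffs 4, 7 → best response B.
Player C against (Middle, X): payoffs 0, 6 → best response B.
Player C against (Middle, Y): payoffs 0, 1 → best response B.
Player C against (Down, X): payoffs 8, 4 → best response F.
Player C against (Down, Y): payoffs 6, 5 → best response F.
Mutual best responses: (Up, Y, B); (Middle, X, B); (Down, Y, F).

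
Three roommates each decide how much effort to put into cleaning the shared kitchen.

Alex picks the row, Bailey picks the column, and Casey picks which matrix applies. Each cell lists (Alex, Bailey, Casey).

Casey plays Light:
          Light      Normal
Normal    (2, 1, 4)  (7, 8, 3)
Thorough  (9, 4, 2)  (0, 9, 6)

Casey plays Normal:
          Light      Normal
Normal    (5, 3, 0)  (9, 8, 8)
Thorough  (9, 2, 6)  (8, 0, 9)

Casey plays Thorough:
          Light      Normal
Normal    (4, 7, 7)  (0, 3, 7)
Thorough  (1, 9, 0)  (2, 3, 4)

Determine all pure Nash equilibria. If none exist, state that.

Pure-strategy Nash equilibria: (Normal, Light, Thorough), (Normal, Normal, Normal), (Thorough, Light, Normal)

(Normal, Light, Light): Alex can switch to Thorough (2 → 9). Not NE.
(Normal, Light, Normal): Alex can switch to Thorough (5 → 9). Not NE.
(Normal, Light, Thorough): Alex gets 4, best alternative 1; Bailey gets 7, best alternative 3; Casey gets 7, best alternative 4. No profitable deviation — NE.
(Normal, Normal, Light): Casey can switch to Normal (3 → 8). Not NE.
(Normal, Normal, Normal): Alex gets 9, best alternative 8; Bailey gets 8, best alternative 3; Casey gets 8, best alternative 7. No profitable deviation — NE.
(Normal, Normal, Thorough): Alex can switch to Thorough (0 → 2). Not NE.
(Thorough, Light, Light): Bailey can switch to Normal (4 → 9). Not NE.
(Thorough, Light, Normal): Alex gets 9, best alternative 5; Bailey gets 2, best alternative 0; Casey gets 6, best alternative 2. No profitable deviation — NE.
(Thorough, Light, Thorough): Alex can switch to Normal (1 → 4). Not NE.
(Thorough, Normal, Light): Alex can switch to Normal (0 → 7). Not NE.
(Thorough, Normal, Normal): Alex can switch to Normal (8 → 9). Not NE.
(Thorough, Normal, Thorough): Bailey can switch to Light (3 → 9). Not NE.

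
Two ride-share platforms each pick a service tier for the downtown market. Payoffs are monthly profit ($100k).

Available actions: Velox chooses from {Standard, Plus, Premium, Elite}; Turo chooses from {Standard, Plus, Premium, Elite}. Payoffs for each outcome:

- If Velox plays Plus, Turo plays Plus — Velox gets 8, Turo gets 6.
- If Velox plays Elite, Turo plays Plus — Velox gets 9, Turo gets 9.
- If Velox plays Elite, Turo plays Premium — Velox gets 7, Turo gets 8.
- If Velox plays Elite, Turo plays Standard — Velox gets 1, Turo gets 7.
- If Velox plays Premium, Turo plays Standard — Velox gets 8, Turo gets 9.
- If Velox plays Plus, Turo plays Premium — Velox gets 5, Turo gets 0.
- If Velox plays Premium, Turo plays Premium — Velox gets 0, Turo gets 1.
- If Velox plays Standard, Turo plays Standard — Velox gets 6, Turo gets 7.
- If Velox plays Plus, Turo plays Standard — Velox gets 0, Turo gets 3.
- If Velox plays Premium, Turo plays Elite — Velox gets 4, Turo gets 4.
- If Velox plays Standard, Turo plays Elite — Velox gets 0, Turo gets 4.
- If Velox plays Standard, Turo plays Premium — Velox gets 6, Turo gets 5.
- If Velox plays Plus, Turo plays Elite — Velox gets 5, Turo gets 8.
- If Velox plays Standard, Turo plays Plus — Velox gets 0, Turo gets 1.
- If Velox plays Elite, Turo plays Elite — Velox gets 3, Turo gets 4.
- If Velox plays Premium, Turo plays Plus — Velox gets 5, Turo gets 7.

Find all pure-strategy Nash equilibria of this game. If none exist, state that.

For each strategy profile, look for a profitable unilateral deviation.
(Standard, Standard): Velox can switch to Premium (6 → 8). Not NE.
(Standard, Plus): Velox can switch to Plus (0 → 8). Not NE.
(Standard, Premium): Velox can switch to Elite (6 → 7). Not NE.
(Standard, Elite): Velox can switch to Plus (0 → 5). Not NE.
(Plus, Standard): Velox can switch to Standard (0 → 6). Not NE.
(Plus, Plus): Velox can switch to Elite (8 → 9). Not NE.
(Plus, Premium): Velox can switch to Standard (5 → 6). Not NE.
(Plus, Elite): Velox gets 5, best alternative 4; Turo gets 8, best alternative 6. No profitable deviation — NE.
(Premium, Standard): Velox gets 8, best alternative 6; Turo gets 9, best alternative 7. No profitable deviation — NE.
(Premium, Plus): Velox can switch to Plus (5 → 8). Not NE.
(Premium, Premium): Velox can switch to Standard (0 → 6). Not NE.
(Premium, Elite): Velox can switch to Plus (4 → 5). Not NE.
(Elite, Plus): Velox gets 9, best alternative 8; Turo gets 9, best alternative 8. No profitable deviation — NE.
(The remaining 3 profiles each have a profitable deviation by the same check.)

(Plus, Elite) and (Premium, Standard) and (Elite, Plus)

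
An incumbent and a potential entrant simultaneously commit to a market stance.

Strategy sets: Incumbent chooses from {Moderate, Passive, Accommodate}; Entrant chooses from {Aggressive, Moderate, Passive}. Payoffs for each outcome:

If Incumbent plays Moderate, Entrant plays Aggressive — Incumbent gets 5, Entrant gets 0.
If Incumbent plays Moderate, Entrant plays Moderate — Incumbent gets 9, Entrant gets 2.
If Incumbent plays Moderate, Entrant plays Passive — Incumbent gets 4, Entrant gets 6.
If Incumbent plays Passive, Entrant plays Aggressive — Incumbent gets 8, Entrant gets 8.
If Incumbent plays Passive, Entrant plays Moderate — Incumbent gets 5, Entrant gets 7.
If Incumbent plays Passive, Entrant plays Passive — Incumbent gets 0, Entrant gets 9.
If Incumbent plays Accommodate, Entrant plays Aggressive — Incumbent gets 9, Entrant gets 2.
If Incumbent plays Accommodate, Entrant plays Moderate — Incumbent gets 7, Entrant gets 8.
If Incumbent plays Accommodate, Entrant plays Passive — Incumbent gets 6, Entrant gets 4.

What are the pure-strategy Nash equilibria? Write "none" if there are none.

Incumbent against Aggressive: payoffs 5, 8, 9 → best response Accommodate.
Incumbent against Moderate: payoffs 9, 5, 7 → best response Moderate.
Incumbent against Passive: payoffs 4, 0, 6 → best response Accommodate.
Entrant against Moderate: payoffs 0, 2, 6 → best response Passive.
Entrant against Passive: payoffs 8, 7, 9 → best response Passive.
Entrant against Accommodate: payoffs 2, 8, 4 → best response Moderate.
No profile is a mutual best response for all players.

none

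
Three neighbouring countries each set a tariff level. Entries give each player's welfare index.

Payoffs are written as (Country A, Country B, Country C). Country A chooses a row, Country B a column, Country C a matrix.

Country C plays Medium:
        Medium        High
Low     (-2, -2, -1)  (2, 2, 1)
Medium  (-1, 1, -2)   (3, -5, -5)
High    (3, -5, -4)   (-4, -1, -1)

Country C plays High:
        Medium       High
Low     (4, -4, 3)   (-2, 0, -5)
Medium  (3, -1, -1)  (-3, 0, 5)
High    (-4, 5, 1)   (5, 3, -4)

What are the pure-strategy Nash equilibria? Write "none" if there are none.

(Low, Medium, Medium): Country A can switch to Medium (-2 → -1). Not NE.
(Low, Medium, High): Country B can switch to High (-4 → 0). Not NE.
(Low, High, Medium): Country A can switch to Medium (2 → 3). Not NE.
(Low, High, High): Country A can switch to High (-2 → 5). Not NE.
(Medium, Medium, Medium): Country A can switch to High (-1 → 3). Not NE.
(Medium, Medium, High): Country A can switch to Low (3 → 4). Not NE.
(Medium, High, Medium): Country B can switch to Medium (-5 → 1). Not NE.
(Medium, High, High): Country A can switch to Low (-3 → -2). Not NE.
(High, Medium, Medium): Country B can switch to High (-5 → -1). Not NE.
(High, Medium, High): Country A can switch to Low (-4 → 4). Not NE.
(High, High, Medium): Country A can switch to Low (-4 → 2). Not NE.
(High, High, High): Country B can switch to Medium (3 → 5). Not NE.

No pure-strategy Nash equilibrium.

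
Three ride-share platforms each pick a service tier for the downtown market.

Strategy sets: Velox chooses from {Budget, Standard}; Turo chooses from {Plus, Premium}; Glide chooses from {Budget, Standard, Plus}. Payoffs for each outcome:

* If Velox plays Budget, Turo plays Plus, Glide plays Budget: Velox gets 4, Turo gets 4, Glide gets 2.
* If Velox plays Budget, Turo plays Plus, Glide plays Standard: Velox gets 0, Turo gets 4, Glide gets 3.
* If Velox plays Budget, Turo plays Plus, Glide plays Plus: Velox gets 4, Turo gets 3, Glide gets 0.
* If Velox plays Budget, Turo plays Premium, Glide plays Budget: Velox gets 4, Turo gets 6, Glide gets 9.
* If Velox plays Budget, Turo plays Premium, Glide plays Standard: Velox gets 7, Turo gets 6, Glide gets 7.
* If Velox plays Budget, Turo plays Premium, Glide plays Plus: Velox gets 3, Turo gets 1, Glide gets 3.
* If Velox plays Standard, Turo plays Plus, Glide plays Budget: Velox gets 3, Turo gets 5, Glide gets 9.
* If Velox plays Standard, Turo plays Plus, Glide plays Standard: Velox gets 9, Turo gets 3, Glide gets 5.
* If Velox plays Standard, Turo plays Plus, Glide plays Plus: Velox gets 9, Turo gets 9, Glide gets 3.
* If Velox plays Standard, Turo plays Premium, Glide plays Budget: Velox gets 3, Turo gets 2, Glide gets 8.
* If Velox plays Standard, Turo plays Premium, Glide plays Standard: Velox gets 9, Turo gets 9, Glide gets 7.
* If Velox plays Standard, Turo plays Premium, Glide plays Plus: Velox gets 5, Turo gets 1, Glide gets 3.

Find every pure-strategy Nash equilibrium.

Pure NE: (Budget, Premium, Budget)

Check each profile: it is a Nash equilibrium iff no player can strictly gain by switching unilaterally.
(Budget, Plus, Budget): Turo can switch to Premium (4 → 6). Not NE.
(Budget, Plus, Standard): Velox can switch to Standard (0 → 9). Not NE.
(Budget, Plus, Plus): Velox can switch to Standard (4 → 9). Not NE.
(Budget, Premium, Budget): Velox gets 4, best alternative 3; Turo gets 6, best alternative 4; Glide gets 9, best alternative 7. No profitable deviation — NE.
(Budget, Premium, Standard): Velox can switch to Standard (7 → 9). Not NE.
(Budget, Premium, Plus): Velox can switch to Standard (3 → 5). Not NE.
(Standard, Plus, Budget): Velox can switch to Budget (3 → 4). Not NE.
(The remaining 5 profiles each have a profitable deviation by the same check.)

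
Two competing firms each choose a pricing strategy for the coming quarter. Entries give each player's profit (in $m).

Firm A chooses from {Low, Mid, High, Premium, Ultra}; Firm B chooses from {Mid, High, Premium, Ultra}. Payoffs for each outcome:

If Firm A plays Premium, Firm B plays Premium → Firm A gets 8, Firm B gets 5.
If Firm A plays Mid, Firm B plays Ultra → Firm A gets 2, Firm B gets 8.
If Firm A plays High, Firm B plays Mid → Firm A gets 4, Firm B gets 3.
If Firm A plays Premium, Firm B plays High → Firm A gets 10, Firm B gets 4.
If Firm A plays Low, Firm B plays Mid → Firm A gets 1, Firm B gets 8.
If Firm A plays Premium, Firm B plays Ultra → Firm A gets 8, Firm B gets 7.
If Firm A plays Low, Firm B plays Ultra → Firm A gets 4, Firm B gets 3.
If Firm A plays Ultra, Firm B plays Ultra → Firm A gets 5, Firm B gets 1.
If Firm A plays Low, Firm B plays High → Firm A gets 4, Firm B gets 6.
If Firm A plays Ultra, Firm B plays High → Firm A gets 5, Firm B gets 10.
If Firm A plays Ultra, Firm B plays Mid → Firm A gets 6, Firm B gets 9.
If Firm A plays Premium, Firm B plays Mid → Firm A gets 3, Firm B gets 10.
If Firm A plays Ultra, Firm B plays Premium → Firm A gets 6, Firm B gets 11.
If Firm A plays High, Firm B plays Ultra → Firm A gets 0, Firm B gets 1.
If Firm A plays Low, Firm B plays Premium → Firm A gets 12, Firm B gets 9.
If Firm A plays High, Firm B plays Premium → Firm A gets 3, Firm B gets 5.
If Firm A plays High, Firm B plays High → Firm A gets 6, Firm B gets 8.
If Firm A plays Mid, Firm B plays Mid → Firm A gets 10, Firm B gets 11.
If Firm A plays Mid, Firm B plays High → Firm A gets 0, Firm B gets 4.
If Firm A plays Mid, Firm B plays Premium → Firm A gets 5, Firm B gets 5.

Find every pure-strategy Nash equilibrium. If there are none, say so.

Firm A against Mid: payoffs 1, 10, 4, 3, 6 → best response Mid.
Firm A against High: payoffs 4, 0, 6, 10, 5 → best response Premium.
Firm A against Premium: payoffs 12, 5, 3, 8, 6 → best response Low.
Firm A against Ultra: payoffs 4, 2, 0, 8, 5 → best response Premium.
Firm B against Low: payoffs 8, 6, 9, 3 → best response Premium.
Firm B against Mid: payoffs 11, 4, 5, 8 → best response Mid.
Firm B against High: payoffs 3, 8, 5, 1 → best response High.
Firm B against Premium: payoffs 10, 4, 5, 7 → best response Mid.
Firm B against Ultra: payoffs 9, 10, 11, 1 → best response Premium.
Mutual best responses: (Low, Premium); (Mid, Mid).

Pure-strategy Nash equilibria: (Low, Premium); (Mid, Mid)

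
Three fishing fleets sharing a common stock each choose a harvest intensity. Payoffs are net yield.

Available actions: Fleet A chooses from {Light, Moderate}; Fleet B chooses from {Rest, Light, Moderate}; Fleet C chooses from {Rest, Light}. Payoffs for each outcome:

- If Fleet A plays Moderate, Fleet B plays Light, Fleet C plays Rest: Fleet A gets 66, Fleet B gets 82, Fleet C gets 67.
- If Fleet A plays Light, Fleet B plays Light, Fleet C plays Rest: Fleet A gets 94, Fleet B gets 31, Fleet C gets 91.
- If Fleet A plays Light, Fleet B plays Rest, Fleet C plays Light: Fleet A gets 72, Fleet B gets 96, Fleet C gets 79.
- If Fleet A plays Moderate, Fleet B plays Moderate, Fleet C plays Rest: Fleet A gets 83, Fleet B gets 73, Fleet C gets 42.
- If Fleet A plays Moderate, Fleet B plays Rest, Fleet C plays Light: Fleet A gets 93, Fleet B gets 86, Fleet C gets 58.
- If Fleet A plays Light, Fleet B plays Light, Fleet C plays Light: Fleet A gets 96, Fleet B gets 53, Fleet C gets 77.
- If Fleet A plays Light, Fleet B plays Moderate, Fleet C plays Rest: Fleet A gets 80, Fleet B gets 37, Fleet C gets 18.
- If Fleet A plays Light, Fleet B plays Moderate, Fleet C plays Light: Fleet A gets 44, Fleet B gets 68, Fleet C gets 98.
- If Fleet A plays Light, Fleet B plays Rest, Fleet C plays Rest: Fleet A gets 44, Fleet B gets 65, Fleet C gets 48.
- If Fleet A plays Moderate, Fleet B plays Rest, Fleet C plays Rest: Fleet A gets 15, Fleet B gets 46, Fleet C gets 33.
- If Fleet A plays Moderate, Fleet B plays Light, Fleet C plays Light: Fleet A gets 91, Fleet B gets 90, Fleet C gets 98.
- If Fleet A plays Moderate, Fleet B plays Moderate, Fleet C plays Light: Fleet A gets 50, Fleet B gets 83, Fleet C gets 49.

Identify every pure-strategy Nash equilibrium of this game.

(Light, Rest, Rest): Fleet C can switch to Light (48 → 79). Not NE.
(Light, Rest, Light): Fleet A can switch to Moderate (72 → 93). Not NE.
(Light, Light, Rest): Fleet B can switch to Rest (31 → 65). Not NE.
(Light, Light, Light): Fleet B can switch to Rest (53 → 96). Not NE.
(Light, Moderate, Rest): Fleet A can switch to Moderate (80 → 83). Not NE.
(Light, Moderate, Light): Fleet A can switch to Moderate (44 → 50). Not NE.
(Moderate, Rest, Rest): Fleet A can switch to Light (15 → 44). Not NE.
(Moderate, Rest, Light): Fleet B can switch to Light (86 → 90). Not NE.
(Moderate, Light, Rest): Fleet A can switch to Light (66 → 94). Not NE.
(Moderate, Light, Light): Fleet A can switch to Light (91 → 96). Not NE.
(The remaining 2 profiles each have a profitable deviation by the same check.)

none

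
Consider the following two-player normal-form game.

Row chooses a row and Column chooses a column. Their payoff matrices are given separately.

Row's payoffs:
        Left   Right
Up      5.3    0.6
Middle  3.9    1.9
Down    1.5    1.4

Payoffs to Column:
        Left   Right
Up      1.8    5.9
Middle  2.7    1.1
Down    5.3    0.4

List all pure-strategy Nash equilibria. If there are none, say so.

(Up, Left): Column can switch to Right (1.8 → 5.9). Not NE.
(Up, Right): Row can switch to Middle (0.6 → 1.9). Not NE.
(Middle, Left): Row can switch to Up (3.9 → 5.3). Not NE.
(Middle, Right): Column can switch to Left (1.1 → 2.7). Not NE.
(Down, Left): Row can switch to Up (1.5 → 5.3). Not NE.
(Down, Right): Row can switch to Middle (1.4 → 1.9). Not NE.

This game has no pure Nash equilibrium.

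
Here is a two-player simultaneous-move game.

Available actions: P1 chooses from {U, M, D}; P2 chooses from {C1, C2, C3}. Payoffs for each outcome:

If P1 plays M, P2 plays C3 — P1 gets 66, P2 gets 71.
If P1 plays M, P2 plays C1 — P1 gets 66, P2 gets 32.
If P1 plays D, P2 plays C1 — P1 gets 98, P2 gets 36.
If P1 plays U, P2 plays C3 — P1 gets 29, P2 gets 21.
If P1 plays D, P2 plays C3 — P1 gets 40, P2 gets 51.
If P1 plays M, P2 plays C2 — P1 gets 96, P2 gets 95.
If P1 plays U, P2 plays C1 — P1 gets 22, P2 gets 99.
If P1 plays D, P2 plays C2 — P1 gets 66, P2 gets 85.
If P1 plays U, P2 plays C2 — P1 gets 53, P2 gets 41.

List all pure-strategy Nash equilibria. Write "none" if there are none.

P1 against C1: payoffs 22, 66, 98 → best response D.
P1 against C2: payoffs 53, 96, 66 → best response M.
P1 against C3: payoffs 29, 66, 40 → best response M.
P2 against U: payoffs 99, 41, 21 → best response C1.
P2 against M: payoffs 32, 95, 71 → best response C2.
P2 against D: payoffs 36, 85, 51 → best response C2.
Mutual best responses: (M, C2).

The unique pure-strategy Nash equilibrium is (M, C2).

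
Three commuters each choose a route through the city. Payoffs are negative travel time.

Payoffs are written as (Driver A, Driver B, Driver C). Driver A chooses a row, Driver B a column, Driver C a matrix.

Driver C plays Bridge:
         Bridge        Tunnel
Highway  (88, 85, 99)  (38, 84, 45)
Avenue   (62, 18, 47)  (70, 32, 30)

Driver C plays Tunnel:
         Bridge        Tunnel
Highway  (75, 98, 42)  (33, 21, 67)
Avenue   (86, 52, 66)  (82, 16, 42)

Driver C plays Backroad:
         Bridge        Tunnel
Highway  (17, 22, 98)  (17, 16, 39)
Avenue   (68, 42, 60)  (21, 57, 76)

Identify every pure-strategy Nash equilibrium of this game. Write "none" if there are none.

(Highway, Bridge, Bridge) and (Avenue, Bridge, Tunnel) and (Avenue, Tunnel, Backroad)

Driver A against (Bridge, Bridge): payoffs 88, 62 → best response Highway.
Driver A against (Bridge, Tunnel): payoffs 75, 86 → best response Avenue.
Driver A against (Bridge, Backroad): payoffs 17, 68 → best response Avenue.
Driver A against (Tunnel, Bridge): payoffs 38, 70 → best response Avenue.
Driver A against (Tunnel, Tunnel): payoffs 33, 82 → best response Avenue.
Driver A against (Tunnel, Backroad): payoffs 17, 21 → best response Avenue.
Driver B against (Highway, Bridge): payoffs 85, 84 → best response Bridge.
Driver B against (Highway, Tunnel): payoffs 98, 21 → best response Bridge.
Driver B against (Highway, Backroad): payoffs 22, 16 → best response Bridge.
Driver B against (Avenue, Bridge): payoffs 18, 32 → best response Tunnel.
Driver B against (Avenue, Tunnel): payoffs 52, 16 → best response Bridge.
Driver B against (Avenue, Backroad): payoffs 42, 57 → best response Tunnel.
Driver C against (Highway, Bridge): payoffs 99, 42, 98 → best response Bridge.
Driver C against (Highway, Tunnel): payoffs 45, 67, 39 → best response Tunnel.
Driver C against (Avenue, Bridge): payoffs 47, 66, 60 → best response Tunnel.
Driver C against (Avenue, Tunnel): payoffs 30, 42, 76 → best response Backroad.
Mutual best responses: (Highway, Bridge, Bridge); (Avenue, Bridge, Tunnel); (Avenue, Tunnel, Backroad).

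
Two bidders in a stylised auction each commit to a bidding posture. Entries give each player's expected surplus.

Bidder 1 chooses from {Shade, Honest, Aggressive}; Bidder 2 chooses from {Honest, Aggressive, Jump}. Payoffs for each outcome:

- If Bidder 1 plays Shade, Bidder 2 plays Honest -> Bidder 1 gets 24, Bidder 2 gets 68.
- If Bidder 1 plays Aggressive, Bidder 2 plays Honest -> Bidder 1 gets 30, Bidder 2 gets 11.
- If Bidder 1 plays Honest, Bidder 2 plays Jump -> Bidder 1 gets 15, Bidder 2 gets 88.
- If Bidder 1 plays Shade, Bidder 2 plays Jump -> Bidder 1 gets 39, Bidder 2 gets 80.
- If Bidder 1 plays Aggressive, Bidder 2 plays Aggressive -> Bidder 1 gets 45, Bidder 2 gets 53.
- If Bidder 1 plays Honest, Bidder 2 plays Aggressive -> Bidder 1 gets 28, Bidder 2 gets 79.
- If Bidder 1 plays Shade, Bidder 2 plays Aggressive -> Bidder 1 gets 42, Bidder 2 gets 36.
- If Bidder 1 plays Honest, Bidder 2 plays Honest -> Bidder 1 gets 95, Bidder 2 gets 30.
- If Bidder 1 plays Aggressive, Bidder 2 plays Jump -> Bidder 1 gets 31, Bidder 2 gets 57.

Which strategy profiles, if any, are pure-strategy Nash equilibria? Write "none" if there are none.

Pure NE: (Shade, Jump)

Check each profile: it is a Nash equilibrium iff no player can strictly gain by switching unilaterally.
(Shade, Honest): Bidder 1 can switch to Honest (24 → 95). Not NE.
(Shade, Aggressive): Bidder 1 can switch to Aggressive (42 → 45). Not NE.
(Shade, Jump): Bidder 1 gets 39, best alternative 31; Bidder 2 gets 80, best alternative 68. No profitable deviation — NE.
(Honest, Honest): Bidder 2 can switch to Aggressive (30 → 79). Not NE.
(Honest, Aggressive): Bidder 1 can switch to Shade (28 → 42). Not NE.
(Honest, Jump): Bidder 1 can switch to Shade (15 → 39). Not NE.
(Aggressive, Honest): Bidder 1 can switch to Honest (30 → 95). Not NE.
(The remaining 2 profiles each have a profitable deviation by the same check.)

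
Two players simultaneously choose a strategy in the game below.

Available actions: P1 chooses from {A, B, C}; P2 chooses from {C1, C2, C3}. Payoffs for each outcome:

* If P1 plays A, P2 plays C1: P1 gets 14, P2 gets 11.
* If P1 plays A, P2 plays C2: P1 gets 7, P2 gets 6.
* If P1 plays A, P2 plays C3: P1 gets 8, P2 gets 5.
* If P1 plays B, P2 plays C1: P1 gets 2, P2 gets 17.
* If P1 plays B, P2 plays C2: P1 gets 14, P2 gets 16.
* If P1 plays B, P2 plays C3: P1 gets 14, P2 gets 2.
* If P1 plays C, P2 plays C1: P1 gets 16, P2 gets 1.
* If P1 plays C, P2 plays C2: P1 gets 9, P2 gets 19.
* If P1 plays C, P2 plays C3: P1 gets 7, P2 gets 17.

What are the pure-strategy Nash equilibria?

P1 against C1: payoffs 14, 2, 16 → best response C.
P1 against C2: payoffs 7, 14, 9 → best response B.
P1 against C3: payoffs 8, 14, 7 → best response B.
P2 against A: payoffs 11, 6, 5 → best response C1.
P2 against B: payoffs 17, 16, 2 → best response C1.
P2 against C: payoffs 1, 19, 17 → best response C2.
No profile is a mutual best response for all players.

There is no pure-strategy Nash equilibrium.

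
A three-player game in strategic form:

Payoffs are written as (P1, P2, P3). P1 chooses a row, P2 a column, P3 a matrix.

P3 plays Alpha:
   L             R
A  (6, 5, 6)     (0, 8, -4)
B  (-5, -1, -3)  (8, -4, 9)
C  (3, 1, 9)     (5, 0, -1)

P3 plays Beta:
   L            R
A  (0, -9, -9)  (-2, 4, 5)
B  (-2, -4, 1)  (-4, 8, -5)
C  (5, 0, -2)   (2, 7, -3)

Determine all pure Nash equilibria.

P1 against (L, Alpha): payoffs 6, -5, 3 → best response A.
P1 against (L, Beta): payoffs 0, -2, 5 → best response C.
P1 against (R, Alpha): payoffs 0, 8, 5 → best response B.
P1 against (R, Beta): payoffs -2, -4, 2 → best response C.
P2 against (A, Alpha): payoffs 5, 8 → best response R.
P2 against (A, Beta): payoffs -9, 4 → best response R.
P2 against (B, Alpha): payoffs -1, -4 → best response L.
P2 against (B, Beta): payoffs -4, 8 → best response R.
P2 against (C, Alpha): payoffs 1, 0 → best response L.
P2 against (C, Beta): payoffs 0, 7 → best response R.
P3 against (A, L): payoffs 6, -9 → best response Alpha.
P3 against (A, R): payoffs -4, 5 → best response Beta.
P3 against (B, L): payoffs -3, 1 → best response Beta.
P3 against (B, R): payoffs 9, -5 → best response Alpha.
P3 against (C, L): payoffs 9, -2 → best response Alpha.
P3 against (C, R): payoffs -1, -3 → best response Alpha.
No profile is a mutual best response for all players.

none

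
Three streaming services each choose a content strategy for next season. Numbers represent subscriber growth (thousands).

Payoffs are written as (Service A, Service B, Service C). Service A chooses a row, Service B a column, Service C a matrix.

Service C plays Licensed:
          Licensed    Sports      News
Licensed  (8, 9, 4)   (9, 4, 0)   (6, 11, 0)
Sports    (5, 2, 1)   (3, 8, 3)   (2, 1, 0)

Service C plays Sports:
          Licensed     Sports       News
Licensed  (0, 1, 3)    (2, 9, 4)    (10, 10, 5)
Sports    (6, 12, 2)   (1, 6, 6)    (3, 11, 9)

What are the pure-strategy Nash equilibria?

Service A against (Licensed, Licensed): payoffs 8, 5 → best response Licensed.
Service A against (Licensed, Sports): payoffs 0, 6 → best response Sports.
Service A against (Sports, Licensed): payoffs 9, 3 → best response Licensed.
Service A against (Sports, Sports): payoffs 2, 1 → best response Licensed.
Service A against (News, Licensed): payoffs 6, 2 → best response Licensed.
Service A against (News, Sports): payoffs 10, 3 → best response Licensed.
Service B against (Licensed, Licensed): payoffs 9, 4, 11 → best response News.
Service B against (Licensed, Sports): payoffs 1, 9, 10 → best response News.
Service B against (Sports, Licensed): payoffs 2, 8, 1 → best response Sports.
Service B against (Sports, Sports): payoffs 12, 6, 11 → best response Licensed.
Service C against (Licensed, Licensed): payoffs 4, 3 → best response Licensed.
Service C against (Licensed, Sports): payoffs 0, 4 → best response Sports.
Service C against (Licensed, News): payoffs 0, 5 → best response Sports.
Service C against (Sports, Licensed): payoffs 1, 2 → best response Sports.
Service C against (Sports, Sports): payoffs 3, 6 → best response Sports.
Service C against (Sports, News): payoffs 0, 9 → best response Sports.
Mutual best responses: (Licensed, News, Sports); (Sports, Licensed, Sports).

Pure-strategy Nash equilibria: (Licensed, News, Sports), (Sports, Licensed, Sports)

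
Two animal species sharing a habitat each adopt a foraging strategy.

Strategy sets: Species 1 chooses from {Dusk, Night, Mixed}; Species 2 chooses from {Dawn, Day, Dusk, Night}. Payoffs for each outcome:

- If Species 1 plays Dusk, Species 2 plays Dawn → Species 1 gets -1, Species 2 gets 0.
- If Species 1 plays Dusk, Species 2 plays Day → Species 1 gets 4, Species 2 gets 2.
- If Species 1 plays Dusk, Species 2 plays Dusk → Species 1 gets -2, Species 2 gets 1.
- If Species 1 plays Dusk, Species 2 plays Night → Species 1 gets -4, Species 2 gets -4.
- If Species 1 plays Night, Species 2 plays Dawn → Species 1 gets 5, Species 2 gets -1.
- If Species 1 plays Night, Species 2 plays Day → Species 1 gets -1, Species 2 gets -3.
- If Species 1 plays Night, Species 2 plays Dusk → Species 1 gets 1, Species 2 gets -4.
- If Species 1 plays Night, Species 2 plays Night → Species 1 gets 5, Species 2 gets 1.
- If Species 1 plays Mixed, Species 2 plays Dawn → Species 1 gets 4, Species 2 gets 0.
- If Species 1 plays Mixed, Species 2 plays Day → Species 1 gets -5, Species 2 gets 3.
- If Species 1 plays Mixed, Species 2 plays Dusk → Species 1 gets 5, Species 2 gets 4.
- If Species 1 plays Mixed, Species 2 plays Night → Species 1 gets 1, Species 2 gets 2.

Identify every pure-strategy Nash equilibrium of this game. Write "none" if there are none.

For each player, find the best response to each opponent profile; mutual best responses are the pure NE.
Species 1 against Dawn: payoffs -1, 5, 4 → best response Night.
Species 1 against Day: payoffs 4, -1, -5 → best response Dusk.
Species 1 against Dusk: payoffs -2, 1, 5 → best response Mixed.
Species 1 against Night: payoffs -4, 5, 1 → best response Night.
Species 2 against Dusk: payoffs 0, 2, 1, -4 → best response Day.
Species 2 against Night: payoffs -1, -3, -4, 1 → best response Night.
Species 2 against Mixed: payoffs 0, 3, 4, 2 → best response Dusk.
Mutual best responses: (Dusk, Day); (Night, Night); (Mixed, Dusk).

The pure Nash equilibria are (Dusk, Day), (Night, Night), (Mixed, Dusk).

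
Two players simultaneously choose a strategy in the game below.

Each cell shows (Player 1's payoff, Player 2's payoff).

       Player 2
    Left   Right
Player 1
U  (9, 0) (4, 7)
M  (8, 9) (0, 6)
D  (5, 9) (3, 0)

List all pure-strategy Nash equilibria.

(U, Left): Player 2 can switch to Right (0 → 7). Not NE.
(U, Right): Player 1 gets 4, best alternative 3; Player 2 gets 7, best alternative 0. No profitable deviation — NE.
(M, Left): Player 1 can switch to U (8 → 9). Not NE.
(M, Right): Player 1 can switch to U (0 → 4). Not NE.
(D, Left): Player 1 can switch to U (5 → 9). Not NE.
(D, Right): Player 1 can switch to U (3 → 4). Not NE.

The unique pure-strategy Nash equilibrium is (U, Right).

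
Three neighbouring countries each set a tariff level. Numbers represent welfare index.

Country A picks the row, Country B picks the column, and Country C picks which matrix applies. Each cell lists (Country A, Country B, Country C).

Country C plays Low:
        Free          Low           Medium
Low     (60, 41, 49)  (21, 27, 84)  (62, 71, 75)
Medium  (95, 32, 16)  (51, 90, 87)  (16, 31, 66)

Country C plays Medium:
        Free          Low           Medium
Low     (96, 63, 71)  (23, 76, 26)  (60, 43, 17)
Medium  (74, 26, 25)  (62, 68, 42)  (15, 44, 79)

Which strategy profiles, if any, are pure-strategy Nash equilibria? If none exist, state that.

The pure Nash equilibria are (Low, Medium, Low); (Medium, Low, Low).

Country A against (Free, Low): payoffs 60, 95 → best response Medium.
Country A against (Free, Medium): payoffs 96, 74 → best response Low.
Country A against (Low, Low): payoffs 21, 51 → best response Medium.
Country A against (Low, Medium): payoffs 23, 62 → best response Medium.
Country A against (Medium, Low): payoffs 62, 16 → best response Low.
Country A against (Medium, Medium): payoffs 60, 15 → best response Low.
Country B against (Low, Low): payoffs 41, 27, 71 → best response Medium.
Country B against (Low, Medium): payoffs 63, 76, 43 → best response Low.
Country B against (Medium, Low): payoffs 32, 90, 31 → best response Low.
Country B against (Medium, Medium): payoffs 26, 68, 44 → best response Low.
Country C against (Low, Free): payoffs 49, 71 → best response Medium.
Country C against (Low, Low): payoffs 84, 26 → best response Low.
Country C against (Low, Medium): payoffs 75, 17 → best response Low.
Country C against (Medium, Free): payoffs 16, 25 → best response Medium.
Country C against (Medium, Low): payoffs 87, 42 → best response Low.
Country C against (Medium, Medium): payoffs 66, 79 → best response Medium.
Mutual best responses: (Low, Medium, Low); (Medium, Low, Low).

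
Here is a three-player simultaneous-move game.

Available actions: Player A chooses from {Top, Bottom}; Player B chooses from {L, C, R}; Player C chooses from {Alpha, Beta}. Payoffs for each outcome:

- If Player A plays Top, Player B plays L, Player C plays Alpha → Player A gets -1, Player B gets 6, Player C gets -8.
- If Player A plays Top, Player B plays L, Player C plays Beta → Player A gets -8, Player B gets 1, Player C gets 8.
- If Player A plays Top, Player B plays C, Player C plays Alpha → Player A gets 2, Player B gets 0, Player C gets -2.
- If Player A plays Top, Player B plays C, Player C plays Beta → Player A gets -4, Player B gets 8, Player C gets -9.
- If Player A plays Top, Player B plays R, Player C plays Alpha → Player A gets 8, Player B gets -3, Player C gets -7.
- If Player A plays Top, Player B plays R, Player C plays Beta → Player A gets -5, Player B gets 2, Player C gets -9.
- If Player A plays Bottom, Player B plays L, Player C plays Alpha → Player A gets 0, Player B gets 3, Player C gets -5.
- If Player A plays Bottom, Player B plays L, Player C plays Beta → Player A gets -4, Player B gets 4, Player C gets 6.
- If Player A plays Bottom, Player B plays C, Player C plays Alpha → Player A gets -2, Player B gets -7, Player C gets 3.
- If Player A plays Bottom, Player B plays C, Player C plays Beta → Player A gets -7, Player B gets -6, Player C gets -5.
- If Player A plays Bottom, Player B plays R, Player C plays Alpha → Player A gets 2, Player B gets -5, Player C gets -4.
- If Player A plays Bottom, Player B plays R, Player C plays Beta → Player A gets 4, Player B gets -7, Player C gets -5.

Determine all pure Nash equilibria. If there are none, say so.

(Bottom, L, Beta)

Mark each player's best response to every combination of opponents' strategies; a profile where every player is best-responding is a pure Nash equilibrium.
Player A against (L, Alpha): payoffs -1, 0 → best response Bottom.
Player A against (L, Beta): payoffs -8, -4 → best response Bottom.
Player A against (C, Alpha): payoffs 2, -2 → best response Top.
Player A against (C, Beta): payoffs -4, -7 → best response Top.
Player A against (R, Alpha): payoffs 8, 2 → best response Top.
Player A against (R, Beta): payoffs -5, 4 → best response Bottom.
Player B against (Top, Alpha): payoffs 6, 0, -3 → best response L.
Player B against (Top, Beta): payoffs 1, 8, 2 → best response C.
Player B against (Bottom, Alpha): payoffs 3, -7, -5 → best response L.
Player B against (Bottom, Beta): payoffs 4, -6, -7 → best response L.
Player C against (Top, L): payoffs -8, 8 → best response Beta.
Player C against (Top, C): payoffs -2, -9 → best response Alpha.
Player C against (Top, R): payoffs -7, -9 → best response Alpha.
Player C against (Bottom, L): payoffs -5, 6 → best response Beta.
Player C against (Bottom, C): payoffs 3, -5 → best response Alpha.
Player C against (Bottom, R): payoffs -4, -5 → best response Alpha.
Mutual best responses: (Bottom, L, Beta).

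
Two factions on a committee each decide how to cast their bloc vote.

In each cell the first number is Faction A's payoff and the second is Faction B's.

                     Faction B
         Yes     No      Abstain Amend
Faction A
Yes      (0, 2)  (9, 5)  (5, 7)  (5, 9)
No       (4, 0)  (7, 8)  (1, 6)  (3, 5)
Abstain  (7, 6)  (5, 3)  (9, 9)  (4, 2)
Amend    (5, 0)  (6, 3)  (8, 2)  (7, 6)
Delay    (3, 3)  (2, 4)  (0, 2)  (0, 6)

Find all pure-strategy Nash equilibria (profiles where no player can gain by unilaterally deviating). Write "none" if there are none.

(Abstain, Abstain); (Amend, Amend)

For each player, find the best response to each opponent profile; mutual best responses are the pure NE.
Faction A against Yes: payoffs 0, 4, 7, 5, 3 → best response Abstain.
Faction A against No: payoffs 9, 7, 5, 6, 2 → best response Yes.
Faction A against Abstain: payoffs 5, 1, 9, 8, 0 → best response Abstain.
Faction A against Amend: payoffs 5, 3, 4, 7, 0 → best response Amend.
Faction B against Yes: payoffs 2, 5, 7, 9 → best response Amend.
Faction B against No: payoffs 0, 8, 6, 5 → best response No.
Faction B against Abstain: payoffs 6, 3, 9, 2 → best response Abstain.
Faction B against Amend: payoffs 0, 3, 2, 6 → best response Amend.
Faction B against Delay: payoffs 3, 4, 2, 6 → best response Amend.
Mutual best responses: (Abstain, Abstain); (Amend, Amend).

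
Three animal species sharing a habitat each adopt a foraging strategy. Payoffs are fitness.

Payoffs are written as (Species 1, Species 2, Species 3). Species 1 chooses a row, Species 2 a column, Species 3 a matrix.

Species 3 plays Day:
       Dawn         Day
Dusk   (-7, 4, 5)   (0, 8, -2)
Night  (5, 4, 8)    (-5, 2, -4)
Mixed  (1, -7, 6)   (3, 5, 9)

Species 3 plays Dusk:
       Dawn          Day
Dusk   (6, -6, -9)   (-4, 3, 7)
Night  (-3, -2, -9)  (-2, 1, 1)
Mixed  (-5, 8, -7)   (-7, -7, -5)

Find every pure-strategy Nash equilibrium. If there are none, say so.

(Night, Dawn, Day) and (Night, Day, Dusk) and (Mixed, Day, Day)

(Dusk, Dawn, Day): Species 1 can switch to Night (-7 → 5). Not NE.
(Dusk, Dawn, Dusk): Species 2 can switch to Day (-6 → 3). Not NE.
(Dusk, Day, Day): Species 1 can switch to Mixed (0 → 3). Not NE.
(Dusk, Day, Dusk): Species 1 can switch to Night (-4 → -2). Not NE.
(Night, Dawn, Day): Species 1 gets 5, best alternative 1; Species 2 gets 4, best alternative 2; Species 3 gets 8, best alternative -9. No profitable deviation — NE.
(Night, Dawn, Dusk): Species 1 can switch to Dusk (-3 → 6). Not NE.
(Night, Day, Day): Species 1 can switch to Dusk (-5 → 0). Not NE.
(Night, Day, Dusk): Species 1 gets -2, best alternative -4; Species 2 gets 1, best alternative -2; Species 3 gets 1, best alternative -4. No profitable deviation — NE.
(Mixed, Dawn, Day): Species 1 can switch to Night (1 → 5). Not NE.
(Mixed, Dawn, Dusk): Species 1 can switch to Dusk (-5 → 6). Not NE.
(Mixed, Day, Day): Species 1 gets 3, best alternative 0; Species 2 gets 5, best alternative -7; Species 3 gets 9, best alternative -5. No profitable deviation — NE.
(Mixed, Day, Dusk): Species 1 can switch to Dusk (-7 → -4). Not NE.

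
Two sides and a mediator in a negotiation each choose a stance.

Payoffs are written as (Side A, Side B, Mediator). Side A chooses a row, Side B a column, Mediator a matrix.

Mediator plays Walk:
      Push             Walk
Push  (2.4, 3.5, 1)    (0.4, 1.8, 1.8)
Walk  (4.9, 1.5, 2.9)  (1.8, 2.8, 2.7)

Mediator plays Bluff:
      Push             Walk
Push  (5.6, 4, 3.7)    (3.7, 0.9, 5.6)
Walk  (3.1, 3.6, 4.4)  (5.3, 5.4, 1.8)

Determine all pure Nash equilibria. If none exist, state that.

Pure-strategy Nash equilibria: (Push, Push, Bluff) and (Walk, Walk, Walk)

Side A against (Push, Walk): payoffs 2.4, 4.9 → best response Walk.
Side A against (Push, Bluff): payoffs 5.6, 3.1 → best response Push.
Side A against (Walk, Walk): payoffs 0.4, 1.8 → best response Walk.
Side A against (Walk, Bluff): payoffs 3.7, 5.3 → best response Walk.
Side B against (Push, Walk): payoffs 3.5, 1.8 → best response Push.
Side B against (Push, Bluff): payoffs 4, 0.9 → best response Push.
Side B against (Walk, Walk): payoffs 1.5, 2.8 → best response Walk.
Side B against (Walk, Bluff): payoffs 3.6, 5.4 → best response Walk.
Mediator against (Push, Push): payoffs 1, 3.7 → best response Bluff.
Mediator against (Push, Walk): payoffs 1.8, 5.6 → best response Bluff.
Mediator against (Walk, Push): payoffs 2.9, 4.4 → best response Bluff.
Mediator against (Walk, Walk): payoffs 2.7, 1.8 → best response Walk.
Mutual best responses: (Push, Push, Bluff); (Walk, Walk, Walk).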